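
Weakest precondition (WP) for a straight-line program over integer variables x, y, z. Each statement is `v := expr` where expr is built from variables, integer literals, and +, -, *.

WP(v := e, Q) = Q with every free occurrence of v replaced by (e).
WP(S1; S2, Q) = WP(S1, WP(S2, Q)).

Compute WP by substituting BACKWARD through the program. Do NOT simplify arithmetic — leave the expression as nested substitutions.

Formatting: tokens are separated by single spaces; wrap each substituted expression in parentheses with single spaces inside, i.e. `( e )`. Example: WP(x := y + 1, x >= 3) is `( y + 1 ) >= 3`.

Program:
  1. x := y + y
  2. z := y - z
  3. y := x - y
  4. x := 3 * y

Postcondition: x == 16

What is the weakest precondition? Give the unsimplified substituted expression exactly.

post: x == 16
stmt 4: x := 3 * y  -- replace 1 occurrence(s) of x with (3 * y)
  => ( 3 * y ) == 16
stmt 3: y := x - y  -- replace 1 occurrence(s) of y with (x - y)
  => ( 3 * ( x - y ) ) == 16
stmt 2: z := y - z  -- replace 0 occurrence(s) of z with (y - z)
  => ( 3 * ( x - y ) ) == 16
stmt 1: x := y + y  -- replace 1 occurrence(s) of x with (y + y)
  => ( 3 * ( ( y + y ) - y ) ) == 16

Answer: ( 3 * ( ( y + y ) - y ) ) == 16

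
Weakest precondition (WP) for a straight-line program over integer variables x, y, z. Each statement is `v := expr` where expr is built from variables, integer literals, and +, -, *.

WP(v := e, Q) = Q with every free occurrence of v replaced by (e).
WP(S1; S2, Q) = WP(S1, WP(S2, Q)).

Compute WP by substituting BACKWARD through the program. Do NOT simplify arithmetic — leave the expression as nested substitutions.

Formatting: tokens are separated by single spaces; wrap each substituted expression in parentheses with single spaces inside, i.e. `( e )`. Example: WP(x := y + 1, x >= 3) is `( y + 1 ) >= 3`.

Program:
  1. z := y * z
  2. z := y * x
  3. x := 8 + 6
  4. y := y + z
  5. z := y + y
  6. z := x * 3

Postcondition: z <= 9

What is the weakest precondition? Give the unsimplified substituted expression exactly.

post: z <= 9
stmt 6: z := x * 3  -- replace 1 occurrence(s) of z with (x * 3)
  => ( x * 3 ) <= 9
stmt 5: z := y + y  -- replace 0 occurrence(s) of z with (y + y)
  => ( x * 3 ) <= 9
stmt 4: y := y + z  -- replace 0 occurrence(s) of y with (y + z)
  => ( x * 3 ) <= 9
stmt 3: x := 8 + 6  -- replace 1 occurrence(s) of x with (8 + 6)
  => ( ( 8 + 6 ) * 3 ) <= 9
stmt 2: z := y * x  -- replace 0 occurrence(s) of z with (y * x)
  => ( ( 8 + 6 ) * 3 ) <= 9
stmt 1: z := y * z  -- replace 0 occurrence(s) of z with (y * z)
  => ( ( 8 + 6 ) * 3 ) <= 9

Answer: ( ( 8 + 6 ) * 3 ) <= 9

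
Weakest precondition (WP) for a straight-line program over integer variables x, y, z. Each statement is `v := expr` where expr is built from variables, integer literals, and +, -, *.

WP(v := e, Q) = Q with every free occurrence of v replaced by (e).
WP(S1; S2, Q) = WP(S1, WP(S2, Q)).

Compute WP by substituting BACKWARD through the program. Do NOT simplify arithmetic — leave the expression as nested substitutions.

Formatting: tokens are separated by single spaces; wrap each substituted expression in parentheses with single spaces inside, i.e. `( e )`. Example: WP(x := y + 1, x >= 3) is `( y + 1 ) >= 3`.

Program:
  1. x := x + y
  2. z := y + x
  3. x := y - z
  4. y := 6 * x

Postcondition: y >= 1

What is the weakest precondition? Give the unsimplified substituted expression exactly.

post: y >= 1
stmt 4: y := 6 * x  -- replace 1 occurrence(s) of y with (6 * x)
  => ( 6 * x ) >= 1
stmt 3: x := y - z  -- replace 1 occurrence(s) of x with (y - z)
  => ( 6 * ( y - z ) ) >= 1
stmt 2: z := y + x  -- replace 1 occurrence(s) of z with (y + x)
  => ( 6 * ( y - ( y + x ) ) ) >= 1
stmt 1: x := x + y  -- replace 1 occurrence(s) of x with (x + y)
  => ( 6 * ( y - ( y + ( x + y ) ) ) ) >= 1

Answer: ( 6 * ( y - ( y + ( x + y ) ) ) ) >= 1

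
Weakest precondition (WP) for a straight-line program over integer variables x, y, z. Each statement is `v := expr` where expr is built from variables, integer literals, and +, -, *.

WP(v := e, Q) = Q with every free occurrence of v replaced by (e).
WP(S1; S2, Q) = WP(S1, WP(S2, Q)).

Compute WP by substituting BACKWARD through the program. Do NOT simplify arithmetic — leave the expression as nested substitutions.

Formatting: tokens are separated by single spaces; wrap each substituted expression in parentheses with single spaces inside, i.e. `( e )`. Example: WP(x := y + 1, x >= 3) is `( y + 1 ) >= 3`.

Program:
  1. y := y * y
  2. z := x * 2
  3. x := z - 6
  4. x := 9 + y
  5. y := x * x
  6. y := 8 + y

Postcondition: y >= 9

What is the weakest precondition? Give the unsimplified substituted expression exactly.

Answer: ( 8 + ( ( 9 + ( y * y ) ) * ( 9 + ( y * y ) ) ) ) >= 9

Derivation:
post: y >= 9
stmt 6: y := 8 + y  -- replace 1 occurrence(s) of y with (8 + y)
  => ( 8 + y ) >= 9
stmt 5: y := x * x  -- replace 1 occurrence(s) of y with (x * x)
  => ( 8 + ( x * x ) ) >= 9
stmt 4: x := 9 + y  -- replace 2 occurrence(s) of x with (9 + y)
  => ( 8 + ( ( 9 + y ) * ( 9 + y ) ) ) >= 9
stmt 3: x := z - 6  -- replace 0 occurrence(s) of x with (z - 6)
  => ( 8 + ( ( 9 + y ) * ( 9 + y ) ) ) >= 9
stmt 2: z := x * 2  -- replace 0 occurrence(s) of z with (x * 2)
  => ( 8 + ( ( 9 + y ) * ( 9 + y ) ) ) >= 9
stmt 1: y := y * y  -- replace 2 occurrence(s) of y with (y * y)
  => ( 8 + ( ( 9 + ( y * y ) ) * ( 9 + ( y * y ) ) ) ) >= 9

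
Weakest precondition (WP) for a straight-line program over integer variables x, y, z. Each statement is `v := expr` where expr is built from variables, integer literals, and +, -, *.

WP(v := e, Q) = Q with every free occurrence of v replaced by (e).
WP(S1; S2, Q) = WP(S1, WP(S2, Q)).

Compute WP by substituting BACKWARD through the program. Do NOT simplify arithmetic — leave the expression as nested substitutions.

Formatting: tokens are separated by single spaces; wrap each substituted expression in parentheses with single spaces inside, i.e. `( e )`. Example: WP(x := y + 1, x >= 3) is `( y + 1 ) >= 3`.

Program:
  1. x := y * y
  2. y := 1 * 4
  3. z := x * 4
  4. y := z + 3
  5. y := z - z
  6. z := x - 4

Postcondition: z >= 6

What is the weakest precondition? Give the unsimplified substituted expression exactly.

post: z >= 6
stmt 6: z := x - 4  -- replace 1 occurrence(s) of z with (x - 4)
  => ( x - 4 ) >= 6
stmt 5: y := z - z  -- replace 0 occurrence(s) of y with (z - z)
  => ( x - 4 ) >= 6
stmt 4: y := z + 3  -- replace 0 occurrence(s) of y with (z + 3)
  => ( x - 4 ) >= 6
stmt 3: z := x * 4  -- replace 0 occurrence(s) of z with (x * 4)
  => ( x - 4 ) >= 6
stmt 2: y := 1 * 4  -- replace 0 occurrence(s) of y with (1 * 4)
  => ( x - 4 ) >= 6
stmt 1: x := y * y  -- replace 1 occurrence(s) of x with (y * y)
  => ( ( y * y ) - 4 ) >= 6

Answer: ( ( y * y ) - 4 ) >= 6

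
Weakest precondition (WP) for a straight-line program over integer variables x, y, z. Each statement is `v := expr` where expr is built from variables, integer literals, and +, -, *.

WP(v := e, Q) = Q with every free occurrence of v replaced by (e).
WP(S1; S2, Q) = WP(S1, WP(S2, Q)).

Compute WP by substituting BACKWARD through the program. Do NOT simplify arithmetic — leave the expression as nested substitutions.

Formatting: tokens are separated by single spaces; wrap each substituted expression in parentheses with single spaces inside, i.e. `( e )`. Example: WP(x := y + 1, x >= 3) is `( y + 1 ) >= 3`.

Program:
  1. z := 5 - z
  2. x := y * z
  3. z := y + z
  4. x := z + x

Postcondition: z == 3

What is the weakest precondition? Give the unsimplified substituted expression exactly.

Answer: ( y + ( 5 - z ) ) == 3

Derivation:
post: z == 3
stmt 4: x := z + x  -- replace 0 occurrence(s) of x with (z + x)
  => z == 3
stmt 3: z := y + z  -- replace 1 occurrence(s) of z with (y + z)
  => ( y + z ) == 3
stmt 2: x := y * z  -- replace 0 occurrence(s) of x with (y * z)
  => ( y + z ) == 3
stmt 1: z := 5 - z  -- replace 1 occurrence(s) of z with (5 - z)
  => ( y + ( 5 - z ) ) == 3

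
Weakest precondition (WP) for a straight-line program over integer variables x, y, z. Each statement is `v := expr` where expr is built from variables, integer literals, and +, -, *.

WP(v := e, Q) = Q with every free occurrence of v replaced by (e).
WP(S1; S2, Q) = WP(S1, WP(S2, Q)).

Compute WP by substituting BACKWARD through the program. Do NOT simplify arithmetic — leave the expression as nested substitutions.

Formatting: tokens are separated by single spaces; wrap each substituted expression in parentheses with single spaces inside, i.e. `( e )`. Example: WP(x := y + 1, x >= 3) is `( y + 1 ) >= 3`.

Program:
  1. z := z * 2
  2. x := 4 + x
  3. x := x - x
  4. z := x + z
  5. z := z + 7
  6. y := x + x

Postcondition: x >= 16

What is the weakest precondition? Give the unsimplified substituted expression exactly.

Answer: ( ( 4 + x ) - ( 4 + x ) ) >= 16

Derivation:
post: x >= 16
stmt 6: y := x + x  -- replace 0 occurrence(s) of y with (x + x)
  => x >= 16
stmt 5: z := z + 7  -- replace 0 occurrence(s) of z with (z + 7)
  => x >= 16
stmt 4: z := x + z  -- replace 0 occurrence(s) of z with (x + z)
  => x >= 16
stmt 3: x := x - x  -- replace 1 occurrence(s) of x with (x - x)
  => ( x - x ) >= 16
stmt 2: x := 4 + x  -- replace 2 occurrence(s) of x with (4 + x)
  => ( ( 4 + x ) - ( 4 + x ) ) >= 16
stmt 1: z := z * 2  -- replace 0 occurrence(s) of z with (z * 2)
  => ( ( 4 + x ) - ( 4 + x ) ) >= 16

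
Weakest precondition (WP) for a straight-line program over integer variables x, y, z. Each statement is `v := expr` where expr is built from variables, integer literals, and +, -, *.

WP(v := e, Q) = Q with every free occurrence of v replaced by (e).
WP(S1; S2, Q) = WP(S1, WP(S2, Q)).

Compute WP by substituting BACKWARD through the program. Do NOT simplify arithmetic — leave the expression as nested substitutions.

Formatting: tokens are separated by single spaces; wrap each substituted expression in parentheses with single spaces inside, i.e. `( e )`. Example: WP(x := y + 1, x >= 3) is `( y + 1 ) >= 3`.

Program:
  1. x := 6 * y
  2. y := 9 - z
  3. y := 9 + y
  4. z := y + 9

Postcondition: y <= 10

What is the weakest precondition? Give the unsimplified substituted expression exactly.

Answer: ( 9 + ( 9 - z ) ) <= 10

Derivation:
post: y <= 10
stmt 4: z := y + 9  -- replace 0 occurrence(s) of z with (y + 9)
  => y <= 10
stmt 3: y := 9 + y  -- replace 1 occurrence(s) of y with (9 + y)
  => ( 9 + y ) <= 10
stmt 2: y := 9 - z  -- replace 1 occurrence(s) of y with (9 - z)
  => ( 9 + ( 9 - z ) ) <= 10
stmt 1: x := 6 * y  -- replace 0 occurrence(s) of x with (6 * y)
  => ( 9 + ( 9 - z ) ) <= 10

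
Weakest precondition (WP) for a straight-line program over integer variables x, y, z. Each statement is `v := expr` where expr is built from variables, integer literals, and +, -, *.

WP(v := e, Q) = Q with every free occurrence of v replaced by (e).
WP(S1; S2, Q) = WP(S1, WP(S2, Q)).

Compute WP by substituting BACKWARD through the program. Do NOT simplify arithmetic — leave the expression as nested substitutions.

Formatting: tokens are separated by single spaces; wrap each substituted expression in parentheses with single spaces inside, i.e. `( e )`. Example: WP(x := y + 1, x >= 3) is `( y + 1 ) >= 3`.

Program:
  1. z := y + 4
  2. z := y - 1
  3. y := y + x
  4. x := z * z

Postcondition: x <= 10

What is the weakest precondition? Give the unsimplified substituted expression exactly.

Answer: ( ( y - 1 ) * ( y - 1 ) ) <= 10

Derivation:
post: x <= 10
stmt 4: x := z * z  -- replace 1 occurrence(s) of x with (z * z)
  => ( z * z ) <= 10
stmt 3: y := y + x  -- replace 0 occurrence(s) of y with (y + x)
  => ( z * z ) <= 10
stmt 2: z := y - 1  -- replace 2 occurrence(s) of z with (y - 1)
  => ( ( y - 1 ) * ( y - 1 ) ) <= 10
stmt 1: z := y + 4  -- replace 0 occurrence(s) of z with (y + 4)
  => ( ( y - 1 ) * ( y - 1 ) ) <= 10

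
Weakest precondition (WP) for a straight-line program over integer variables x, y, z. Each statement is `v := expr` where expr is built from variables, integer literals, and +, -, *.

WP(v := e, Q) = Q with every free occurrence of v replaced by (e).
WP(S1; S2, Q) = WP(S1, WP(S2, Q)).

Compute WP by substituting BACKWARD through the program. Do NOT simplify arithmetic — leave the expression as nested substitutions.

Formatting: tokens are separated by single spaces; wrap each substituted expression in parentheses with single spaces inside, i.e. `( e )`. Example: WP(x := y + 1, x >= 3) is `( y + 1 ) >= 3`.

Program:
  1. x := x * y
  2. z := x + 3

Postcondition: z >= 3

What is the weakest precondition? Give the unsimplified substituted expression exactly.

Answer: ( ( x * y ) + 3 ) >= 3

Derivation:
post: z >= 3
stmt 2: z := x + 3  -- replace 1 occurrence(s) of z with (x + 3)
  => ( x + 3 ) >= 3
stmt 1: x := x * y  -- replace 1 occurrence(s) of x with (x * y)
  => ( ( x * y ) + 3 ) >= 3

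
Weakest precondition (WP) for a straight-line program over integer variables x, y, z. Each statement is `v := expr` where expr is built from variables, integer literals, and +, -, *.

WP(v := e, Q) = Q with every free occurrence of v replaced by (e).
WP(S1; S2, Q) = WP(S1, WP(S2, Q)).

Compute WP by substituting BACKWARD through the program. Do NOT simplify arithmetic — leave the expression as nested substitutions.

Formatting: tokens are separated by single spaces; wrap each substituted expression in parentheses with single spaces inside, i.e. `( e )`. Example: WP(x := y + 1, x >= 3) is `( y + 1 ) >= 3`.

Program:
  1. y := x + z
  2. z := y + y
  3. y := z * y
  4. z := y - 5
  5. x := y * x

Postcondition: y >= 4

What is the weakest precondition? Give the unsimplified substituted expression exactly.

Answer: ( ( ( x + z ) + ( x + z ) ) * ( x + z ) ) >= 4

Derivation:
post: y >= 4
stmt 5: x := y * x  -- replace 0 occurrence(s) of x with (y * x)
  => y >= 4
stmt 4: z := y - 5  -- replace 0 occurrence(s) of z with (y - 5)
  => y >= 4
stmt 3: y := z * y  -- replace 1 occurrence(s) of y with (z * y)
  => ( z * y ) >= 4
stmt 2: z := y + y  -- replace 1 occurrence(s) of z with (y + y)
  => ( ( y + y ) * y ) >= 4
stmt 1: y := x + z  -- replace 3 occurrence(s) of y with (x + z)
  => ( ( ( x + z ) + ( x + z ) ) * ( x + z ) ) >= 4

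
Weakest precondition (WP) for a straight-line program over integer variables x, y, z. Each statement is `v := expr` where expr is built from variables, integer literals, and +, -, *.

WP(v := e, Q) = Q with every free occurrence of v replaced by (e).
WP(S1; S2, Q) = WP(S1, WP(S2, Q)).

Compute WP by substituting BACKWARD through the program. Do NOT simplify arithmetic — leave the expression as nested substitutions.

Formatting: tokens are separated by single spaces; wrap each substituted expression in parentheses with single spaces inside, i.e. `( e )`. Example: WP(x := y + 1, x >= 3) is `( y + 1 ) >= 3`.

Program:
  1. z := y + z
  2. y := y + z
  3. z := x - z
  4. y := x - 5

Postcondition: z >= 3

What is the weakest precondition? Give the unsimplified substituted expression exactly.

post: z >= 3
stmt 4: y := x - 5  -- replace 0 occurrence(s) of y with (x - 5)
  => z >= 3
stmt 3: z := x - z  -- replace 1 occurrence(s) of z with (x - z)
  => ( x - z ) >= 3
stmt 2: y := y + z  -- replace 0 occurrence(s) of y with (y + z)
  => ( x - z ) >= 3
stmt 1: z := y + z  -- replace 1 occurrence(s) of z with (y + z)
  => ( x - ( y + z ) ) >= 3

Answer: ( x - ( y + z ) ) >= 3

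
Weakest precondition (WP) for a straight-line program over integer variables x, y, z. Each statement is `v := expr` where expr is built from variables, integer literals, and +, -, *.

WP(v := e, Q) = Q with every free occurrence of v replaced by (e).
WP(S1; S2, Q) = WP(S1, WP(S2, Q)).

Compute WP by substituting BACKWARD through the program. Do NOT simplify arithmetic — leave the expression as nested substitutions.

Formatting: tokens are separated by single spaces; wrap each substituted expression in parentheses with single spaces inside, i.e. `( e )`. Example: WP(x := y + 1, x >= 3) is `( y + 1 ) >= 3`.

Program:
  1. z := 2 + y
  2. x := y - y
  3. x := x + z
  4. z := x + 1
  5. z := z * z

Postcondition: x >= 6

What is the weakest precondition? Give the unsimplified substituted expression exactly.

post: x >= 6
stmt 5: z := z * z  -- replace 0 occurrence(s) of z with (z * z)
  => x >= 6
stmt 4: z := x + 1  -- replace 0 occurrence(s) of z with (x + 1)
  => x >= 6
stmt 3: x := x + z  -- replace 1 occurrence(s) of x with (x + z)
  => ( x + z ) >= 6
stmt 2: x := y - y  -- replace 1 occurrence(s) of x with (y - y)
  => ( ( y - y ) + z ) >= 6
stmt 1: z := 2 + y  -- replace 1 occurrence(s) of z with (2 + y)
  => ( ( y - y ) + ( 2 + y ) ) >= 6

Answer: ( ( y - y ) + ( 2 + y ) ) >= 6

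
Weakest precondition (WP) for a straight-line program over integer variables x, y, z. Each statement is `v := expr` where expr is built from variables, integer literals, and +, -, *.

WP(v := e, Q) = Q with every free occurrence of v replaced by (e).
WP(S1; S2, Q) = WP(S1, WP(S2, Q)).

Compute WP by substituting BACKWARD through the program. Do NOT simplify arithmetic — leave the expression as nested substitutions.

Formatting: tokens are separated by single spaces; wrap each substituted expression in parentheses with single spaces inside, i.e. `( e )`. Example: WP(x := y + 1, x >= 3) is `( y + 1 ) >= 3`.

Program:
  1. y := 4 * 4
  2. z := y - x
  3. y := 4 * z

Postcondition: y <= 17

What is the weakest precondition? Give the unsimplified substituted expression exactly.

Answer: ( 4 * ( ( 4 * 4 ) - x ) ) <= 17

Derivation:
post: y <= 17
stmt 3: y := 4 * z  -- replace 1 occurrence(s) of y with (4 * z)
  => ( 4 * z ) <= 17
stmt 2: z := y - x  -- replace 1 occurrence(s) of z with (y - x)
  => ( 4 * ( y - x ) ) <= 17
stmt 1: y := 4 * 4  -- replace 1 occurrence(s) of y with (4 * 4)
  => ( 4 * ( ( 4 * 4 ) - x ) ) <= 17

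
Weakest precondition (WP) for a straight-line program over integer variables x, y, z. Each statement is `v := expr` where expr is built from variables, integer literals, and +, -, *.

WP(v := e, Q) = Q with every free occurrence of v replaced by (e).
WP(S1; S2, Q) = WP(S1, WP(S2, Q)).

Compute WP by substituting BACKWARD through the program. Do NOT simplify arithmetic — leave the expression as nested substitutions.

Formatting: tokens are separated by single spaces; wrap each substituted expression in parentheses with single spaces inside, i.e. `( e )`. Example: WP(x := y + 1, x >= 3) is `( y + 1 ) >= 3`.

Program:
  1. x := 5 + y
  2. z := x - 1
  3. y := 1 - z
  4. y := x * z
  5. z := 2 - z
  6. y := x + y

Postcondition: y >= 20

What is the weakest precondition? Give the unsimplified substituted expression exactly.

Answer: ( ( 5 + y ) + ( ( 5 + y ) * ( ( 5 + y ) - 1 ) ) ) >= 20

Derivation:
post: y >= 20
stmt 6: y := x + y  -- replace 1 occurrence(s) of y with (x + y)
  => ( x + y ) >= 20
stmt 5: z := 2 - z  -- replace 0 occurrence(s) of z with (2 - z)
  => ( x + y ) >= 20
stmt 4: y := x * z  -- replace 1 occurrence(s) of y with (x * z)
  => ( x + ( x * z ) ) >= 20
stmt 3: y := 1 - z  -- replace 0 occurrence(s) of y with (1 - z)
  => ( x + ( x * z ) ) >= 20
stmt 2: z := x - 1  -- replace 1 occurrence(s) of z with (x - 1)
  => ( x + ( x * ( x - 1 ) ) ) >= 20
stmt 1: x := 5 + y  -- replace 3 occurrence(s) of x with (5 + y)
  => ( ( 5 + y ) + ( ( 5 + y ) * ( ( 5 + y ) - 1 ) ) ) >= 20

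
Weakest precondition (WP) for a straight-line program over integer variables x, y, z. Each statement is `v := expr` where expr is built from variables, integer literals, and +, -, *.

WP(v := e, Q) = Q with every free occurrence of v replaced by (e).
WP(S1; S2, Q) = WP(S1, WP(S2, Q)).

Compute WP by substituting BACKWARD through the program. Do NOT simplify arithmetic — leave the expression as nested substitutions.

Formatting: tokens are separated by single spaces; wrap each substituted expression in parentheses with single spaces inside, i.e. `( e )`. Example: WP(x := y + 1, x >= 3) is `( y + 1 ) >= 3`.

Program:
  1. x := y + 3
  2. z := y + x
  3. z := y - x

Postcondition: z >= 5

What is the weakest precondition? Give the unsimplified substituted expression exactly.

Answer: ( y - ( y + 3 ) ) >= 5

Derivation:
post: z >= 5
stmt 3: z := y - x  -- replace 1 occurrence(s) of z with (y - x)
  => ( y - x ) >= 5
stmt 2: z := y + x  -- replace 0 occurrence(s) of z with (y + x)
  => ( y - x ) >= 5
stmt 1: x := y + 3  -- replace 1 occurrence(s) of x with (y + 3)
  => ( y - ( y + 3 ) ) >= 5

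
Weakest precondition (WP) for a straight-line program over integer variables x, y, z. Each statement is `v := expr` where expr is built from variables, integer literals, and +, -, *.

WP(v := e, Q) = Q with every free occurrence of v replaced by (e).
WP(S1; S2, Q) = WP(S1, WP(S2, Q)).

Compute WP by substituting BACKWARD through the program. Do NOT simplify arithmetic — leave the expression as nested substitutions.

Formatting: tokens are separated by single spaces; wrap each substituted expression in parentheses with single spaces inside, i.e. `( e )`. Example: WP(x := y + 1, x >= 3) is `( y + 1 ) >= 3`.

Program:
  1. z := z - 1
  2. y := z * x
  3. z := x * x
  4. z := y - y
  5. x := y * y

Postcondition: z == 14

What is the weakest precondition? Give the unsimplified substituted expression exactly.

Answer: ( ( ( z - 1 ) * x ) - ( ( z - 1 ) * x ) ) == 14

Derivation:
post: z == 14
stmt 5: x := y * y  -- replace 0 occurrence(s) of x with (y * y)
  => z == 14
stmt 4: z := y - y  -- replace 1 occurrence(s) of z with (y - y)
  => ( y - y ) == 14
stmt 3: z := x * x  -- replace 0 occurrence(s) of z with (x * x)
  => ( y - y ) == 14
stmt 2: y := z * x  -- replace 2 occurrence(s) of y with (z * x)
  => ( ( z * x ) - ( z * x ) ) == 14
stmt 1: z := z - 1  -- replace 2 occurrence(s) of z with (z - 1)
  => ( ( ( z - 1 ) * x ) - ( ( z - 1 ) * x ) ) == 14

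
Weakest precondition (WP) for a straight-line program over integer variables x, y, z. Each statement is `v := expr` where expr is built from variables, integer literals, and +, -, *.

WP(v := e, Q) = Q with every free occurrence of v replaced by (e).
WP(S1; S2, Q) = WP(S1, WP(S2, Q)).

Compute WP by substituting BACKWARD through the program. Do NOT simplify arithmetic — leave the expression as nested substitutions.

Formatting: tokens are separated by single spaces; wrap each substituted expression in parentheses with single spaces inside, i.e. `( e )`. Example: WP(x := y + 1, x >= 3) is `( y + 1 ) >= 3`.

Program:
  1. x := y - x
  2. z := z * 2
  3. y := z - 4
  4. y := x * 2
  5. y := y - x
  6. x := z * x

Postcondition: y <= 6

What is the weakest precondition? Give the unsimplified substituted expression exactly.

post: y <= 6
stmt 6: x := z * x  -- replace 0 occurrence(s) of x with (z * x)
  => y <= 6
stmt 5: y := y - x  -- replace 1 occurrence(s) of y with (y - x)
  => ( y - x ) <= 6
stmt 4: y := x * 2  -- replace 1 occurrence(s) of y with (x * 2)
  => ( ( x * 2 ) - x ) <= 6
stmt 3: y := z - 4  -- replace 0 occurrence(s) of y with (z - 4)
  => ( ( x * 2 ) - x ) <= 6
stmt 2: z := z * 2  -- replace 0 occurrence(s) of z with (z * 2)
  => ( ( x * 2 ) - x ) <= 6
stmt 1: x := y - x  -- replace 2 occurrence(s) of x with (y - x)
  => ( ( ( y - x ) * 2 ) - ( y - x ) ) <= 6

Answer: ( ( ( y - x ) * 2 ) - ( y - x ) ) <= 6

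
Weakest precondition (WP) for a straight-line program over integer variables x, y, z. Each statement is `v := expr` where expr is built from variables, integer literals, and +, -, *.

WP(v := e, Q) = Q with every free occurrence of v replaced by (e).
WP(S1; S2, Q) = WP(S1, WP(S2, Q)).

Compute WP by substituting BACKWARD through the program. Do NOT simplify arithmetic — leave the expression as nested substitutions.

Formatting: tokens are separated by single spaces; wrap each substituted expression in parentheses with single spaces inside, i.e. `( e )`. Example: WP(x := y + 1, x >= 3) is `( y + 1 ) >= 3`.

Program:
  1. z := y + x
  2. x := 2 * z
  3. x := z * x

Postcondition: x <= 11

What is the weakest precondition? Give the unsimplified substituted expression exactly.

Answer: ( ( y + x ) * ( 2 * ( y + x ) ) ) <= 11

Derivation:
post: x <= 11
stmt 3: x := z * x  -- replace 1 occurrence(s) of x with (z * x)
  => ( z * x ) <= 11
stmt 2: x := 2 * z  -- replace 1 occurrence(s) of x with (2 * z)
  => ( z * ( 2 * z ) ) <= 11
stmt 1: z := y + x  -- replace 2 occurrence(s) of z with (y + x)
  => ( ( y + x ) * ( 2 * ( y + x ) ) ) <= 11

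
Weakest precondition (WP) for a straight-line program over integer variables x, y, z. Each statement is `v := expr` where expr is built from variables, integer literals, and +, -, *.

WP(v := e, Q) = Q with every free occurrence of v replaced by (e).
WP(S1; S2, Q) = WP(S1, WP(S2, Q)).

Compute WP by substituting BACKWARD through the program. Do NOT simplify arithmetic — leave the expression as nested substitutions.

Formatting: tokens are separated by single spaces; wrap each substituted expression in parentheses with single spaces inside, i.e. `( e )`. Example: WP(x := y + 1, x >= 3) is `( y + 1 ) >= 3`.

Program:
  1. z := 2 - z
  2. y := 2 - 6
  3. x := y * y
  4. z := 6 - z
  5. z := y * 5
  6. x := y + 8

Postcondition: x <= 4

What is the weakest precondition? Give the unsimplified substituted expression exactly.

Answer: ( ( 2 - 6 ) + 8 ) <= 4

Derivation:
post: x <= 4
stmt 6: x := y + 8  -- replace 1 occurrence(s) of x with (y + 8)
  => ( y + 8 ) <= 4
stmt 5: z := y * 5  -- replace 0 occurrence(s) of z with (y * 5)
  => ( y + 8 ) <= 4
stmt 4: z := 6 - z  -- replace 0 occurrence(s) of z with (6 - z)
  => ( y + 8 ) <= 4
stmt 3: x := y * y  -- replace 0 occurrence(s) of x with (y * y)
  => ( y + 8 ) <= 4
stmt 2: y := 2 - 6  -- replace 1 occurrence(s) of y with (2 - 6)
  => ( ( 2 - 6 ) + 8 ) <= 4
stmt 1: z := 2 - z  -- replace 0 occurrence(s) of z with (2 - z)
  => ( ( 2 - 6 ) + 8 ) <= 4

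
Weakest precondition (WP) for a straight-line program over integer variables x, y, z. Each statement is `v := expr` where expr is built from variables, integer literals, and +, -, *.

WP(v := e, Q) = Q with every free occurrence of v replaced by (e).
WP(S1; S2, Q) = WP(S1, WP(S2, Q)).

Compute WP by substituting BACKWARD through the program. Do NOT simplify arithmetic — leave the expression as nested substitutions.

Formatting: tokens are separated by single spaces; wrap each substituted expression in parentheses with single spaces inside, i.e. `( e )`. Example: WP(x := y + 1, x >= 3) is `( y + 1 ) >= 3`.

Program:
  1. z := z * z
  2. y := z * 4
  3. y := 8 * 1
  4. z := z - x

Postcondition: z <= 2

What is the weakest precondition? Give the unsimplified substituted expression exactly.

post: z <= 2
stmt 4: z := z - x  -- replace 1 occurrence(s) of z with (z - x)
  => ( z - x ) <= 2
stmt 3: y := 8 * 1  -- replace 0 occurrence(s) of y with (8 * 1)
  => ( z - x ) <= 2
stmt 2: y := z * 4  -- replace 0 occurrence(s) of y with (z * 4)
  => ( z - x ) <= 2
stmt 1: z := z * z  -- replace 1 occurrence(s) of z with (z * z)
  => ( ( z * z ) - x ) <= 2

Answer: ( ( z * z ) - x ) <= 2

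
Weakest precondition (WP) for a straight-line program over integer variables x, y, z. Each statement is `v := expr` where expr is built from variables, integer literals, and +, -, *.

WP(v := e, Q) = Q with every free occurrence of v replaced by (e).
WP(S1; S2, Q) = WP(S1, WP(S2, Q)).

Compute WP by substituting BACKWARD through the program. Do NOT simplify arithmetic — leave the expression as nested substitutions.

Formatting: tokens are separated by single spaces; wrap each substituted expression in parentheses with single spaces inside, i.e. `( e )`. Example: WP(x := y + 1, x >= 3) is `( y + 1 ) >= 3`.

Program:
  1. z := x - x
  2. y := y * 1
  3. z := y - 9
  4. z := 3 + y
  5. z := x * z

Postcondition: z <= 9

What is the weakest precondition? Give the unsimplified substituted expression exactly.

post: z <= 9
stmt 5: z := x * z  -- replace 1 occurrence(s) of z with (x * z)
  => ( x * z ) <= 9
stmt 4: z := 3 + y  -- replace 1 occurrence(s) of z with (3 + y)
  => ( x * ( 3 + y ) ) <= 9
stmt 3: z := y - 9  -- replace 0 occurrence(s) of z with (y - 9)
  => ( x * ( 3 + y ) ) <= 9
stmt 2: y := y * 1  -- replace 1 occurrence(s) of y with (y * 1)
  => ( x * ( 3 + ( y * 1 ) ) ) <= 9
stmt 1: z := x - x  -- replace 0 occurrence(s) of z with (x - x)
  => ( x * ( 3 + ( y * 1 ) ) ) <= 9

Answer: ( x * ( 3 + ( y * 1 ) ) ) <= 9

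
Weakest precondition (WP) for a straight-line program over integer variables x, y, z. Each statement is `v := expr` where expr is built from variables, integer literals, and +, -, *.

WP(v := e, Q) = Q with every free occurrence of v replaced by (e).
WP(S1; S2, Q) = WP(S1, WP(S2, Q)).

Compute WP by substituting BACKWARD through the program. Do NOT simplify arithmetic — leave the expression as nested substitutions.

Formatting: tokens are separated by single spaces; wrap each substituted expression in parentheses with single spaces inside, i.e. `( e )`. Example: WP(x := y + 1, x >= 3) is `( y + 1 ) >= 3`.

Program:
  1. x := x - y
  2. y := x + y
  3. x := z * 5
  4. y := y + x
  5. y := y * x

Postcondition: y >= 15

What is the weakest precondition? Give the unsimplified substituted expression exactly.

Answer: ( ( ( ( x - y ) + y ) + ( z * 5 ) ) * ( z * 5 ) ) >= 15

Derivation:
post: y >= 15
stmt 5: y := y * x  -- replace 1 occurrence(s) of y with (y * x)
  => ( y * x ) >= 15
stmt 4: y := y + x  -- replace 1 occurrence(s) of y with (y + x)
  => ( ( y + x ) * x ) >= 15
stmt 3: x := z * 5  -- replace 2 occurrence(s) of x with (z * 5)
  => ( ( y + ( z * 5 ) ) * ( z * 5 ) ) >= 15
stmt 2: y := x + y  -- replace 1 occurrence(s) of y with (x + y)
  => ( ( ( x + y ) + ( z * 5 ) ) * ( z * 5 ) ) >= 15
stmt 1: x := x - y  -- replace 1 occurrence(s) of x with (x - y)
  => ( ( ( ( x - y ) + y ) + ( z * 5 ) ) * ( z * 5 ) ) >= 15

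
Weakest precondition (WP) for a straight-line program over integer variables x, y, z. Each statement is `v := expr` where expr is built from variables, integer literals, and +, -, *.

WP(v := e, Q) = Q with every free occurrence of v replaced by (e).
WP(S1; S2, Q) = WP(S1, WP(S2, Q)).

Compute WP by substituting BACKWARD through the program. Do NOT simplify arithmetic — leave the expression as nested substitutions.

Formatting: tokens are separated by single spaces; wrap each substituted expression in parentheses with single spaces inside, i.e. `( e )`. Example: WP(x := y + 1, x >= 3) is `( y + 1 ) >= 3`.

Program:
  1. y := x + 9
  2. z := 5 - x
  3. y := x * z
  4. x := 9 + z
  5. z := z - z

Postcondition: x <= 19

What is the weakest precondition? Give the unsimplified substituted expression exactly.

post: x <= 19
stmt 5: z := z - z  -- replace 0 occurrence(s) of z with (z - z)
  => x <= 19
stmt 4: x := 9 + z  -- replace 1 occurrence(s) of x with (9 + z)
  => ( 9 + z ) <= 19
stmt 3: y := x * z  -- replace 0 occurrence(s) of y with (x * z)
  => ( 9 + z ) <= 19
stmt 2: z := 5 - x  -- replace 1 occurrence(s) of z with (5 - x)
  => ( 9 + ( 5 - x ) ) <= 19
stmt 1: y := x + 9  -- replace 0 occurrence(s) of y with (x + 9)
  => ( 9 + ( 5 - x ) ) <= 19

Answer: ( 9 + ( 5 - x ) ) <= 19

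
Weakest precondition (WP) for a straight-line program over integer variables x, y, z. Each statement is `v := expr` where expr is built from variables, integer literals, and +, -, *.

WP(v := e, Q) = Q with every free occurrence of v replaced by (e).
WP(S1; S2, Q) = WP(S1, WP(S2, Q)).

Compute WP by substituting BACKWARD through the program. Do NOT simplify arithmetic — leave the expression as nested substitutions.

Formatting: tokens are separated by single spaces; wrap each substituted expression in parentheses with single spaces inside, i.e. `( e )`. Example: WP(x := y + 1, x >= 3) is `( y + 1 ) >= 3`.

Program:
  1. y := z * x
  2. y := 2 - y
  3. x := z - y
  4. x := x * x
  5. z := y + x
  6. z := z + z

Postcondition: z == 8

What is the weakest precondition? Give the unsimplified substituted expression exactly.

Answer: ( ( ( 2 - ( z * x ) ) + ( ( z - ( 2 - ( z * x ) ) ) * ( z - ( 2 - ( z * x ) ) ) ) ) + ( ( 2 - ( z * x ) ) + ( ( z - ( 2 - ( z * x ) ) ) * ( z - ( 2 - ( z * x ) ) ) ) ) ) == 8

Derivation:
post: z == 8
stmt 6: z := z + z  -- replace 1 occurrence(s) of z with (z + z)
  => ( z + z ) == 8
stmt 5: z := y + x  -- replace 2 occurrence(s) of z with (y + x)
  => ( ( y + x ) + ( y + x ) ) == 8
stmt 4: x := x * x  -- replace 2 occurrence(s) of x with (x * x)
  => ( ( y + ( x * x ) ) + ( y + ( x * x ) ) ) == 8
stmt 3: x := z - y  -- replace 4 occurrence(s) of x with (z - y)
  => ( ( y + ( ( z - y ) * ( z - y ) ) ) + ( y + ( ( z - y ) * ( z - y ) ) ) ) == 8
stmt 2: y := 2 - y  -- replace 6 occurrence(s) of y with (2 - y)
  => ( ( ( 2 - y ) + ( ( z - ( 2 - y ) ) * ( z - ( 2 - y ) ) ) ) + ( ( 2 - y ) + ( ( z - ( 2 - y ) ) * ( z - ( 2 - y ) ) ) ) ) == 8
stmt 1: y := z * x  -- replace 6 occurrence(s) of y with (z * x)
  => ( ( ( 2 - ( z * x ) ) + ( ( z - ( 2 - ( z * x ) ) ) * ( z - ( 2 - ( z * x ) ) ) ) ) + ( ( 2 - ( z * x ) ) + ( ( z - ( 2 - ( z * x ) ) ) * ( z - ( 2 - ( z * x ) ) ) ) ) ) == 8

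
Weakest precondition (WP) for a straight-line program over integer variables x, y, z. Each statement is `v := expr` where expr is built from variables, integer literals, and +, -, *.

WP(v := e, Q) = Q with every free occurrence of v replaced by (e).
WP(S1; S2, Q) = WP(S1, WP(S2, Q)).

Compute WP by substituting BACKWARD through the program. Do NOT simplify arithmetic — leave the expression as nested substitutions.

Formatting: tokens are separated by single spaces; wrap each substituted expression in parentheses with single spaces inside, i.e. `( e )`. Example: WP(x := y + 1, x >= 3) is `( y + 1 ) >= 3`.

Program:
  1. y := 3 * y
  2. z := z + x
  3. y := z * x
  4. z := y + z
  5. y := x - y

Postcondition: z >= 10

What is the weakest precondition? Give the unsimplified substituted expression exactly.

post: z >= 10
stmt 5: y := x - y  -- replace 0 occurrence(s) of y with (x - y)
  => z >= 10
stmt 4: z := y + z  -- replace 1 occurrence(s) of z with (y + z)
  => ( y + z ) >= 10
stmt 3: y := z * x  -- replace 1 occurrence(s) of y with (z * x)
  => ( ( z * x ) + z ) >= 10
stmt 2: z := z + x  -- replace 2 occurrence(s) of z with (z + x)
  => ( ( ( z + x ) * x ) + ( z + x ) ) >= 10
stmt 1: y := 3 * y  -- replace 0 occurrence(s) of y with (3 * y)
  => ( ( ( z + x ) * x ) + ( z + x ) ) >= 10

Answer: ( ( ( z + x ) * x ) + ( z + x ) ) >= 10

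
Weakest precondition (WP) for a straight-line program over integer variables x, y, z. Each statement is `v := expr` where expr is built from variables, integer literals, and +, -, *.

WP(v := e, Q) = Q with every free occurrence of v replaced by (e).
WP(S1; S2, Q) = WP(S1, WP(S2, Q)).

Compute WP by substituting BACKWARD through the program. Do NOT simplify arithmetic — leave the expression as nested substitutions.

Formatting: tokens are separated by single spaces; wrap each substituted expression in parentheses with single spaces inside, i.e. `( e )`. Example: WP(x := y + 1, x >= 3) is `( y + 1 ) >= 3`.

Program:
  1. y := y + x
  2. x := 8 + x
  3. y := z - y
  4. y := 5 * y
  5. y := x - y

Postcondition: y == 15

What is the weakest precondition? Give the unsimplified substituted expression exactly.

Answer: ( ( 8 + x ) - ( 5 * ( z - ( y + x ) ) ) ) == 15

Derivation:
post: y == 15
stmt 5: y := x - y  -- replace 1 occurrence(s) of y with (x - y)
  => ( x - y ) == 15
stmt 4: y := 5 * y  -- replace 1 occurrence(s) of y with (5 * y)
  => ( x - ( 5 * y ) ) == 15
stmt 3: y := z - y  -- replace 1 occurrence(s) of y with (z - y)
  => ( x - ( 5 * ( z - y ) ) ) == 15
stmt 2: x := 8 + x  -- replace 1 occurrence(s) of x with (8 + x)
  => ( ( 8 + x ) - ( 5 * ( z - y ) ) ) == 15
stmt 1: y := y + x  -- replace 1 occurrence(s) of y with (y + x)
  => ( ( 8 + x ) - ( 5 * ( z - ( y + x ) ) ) ) == 15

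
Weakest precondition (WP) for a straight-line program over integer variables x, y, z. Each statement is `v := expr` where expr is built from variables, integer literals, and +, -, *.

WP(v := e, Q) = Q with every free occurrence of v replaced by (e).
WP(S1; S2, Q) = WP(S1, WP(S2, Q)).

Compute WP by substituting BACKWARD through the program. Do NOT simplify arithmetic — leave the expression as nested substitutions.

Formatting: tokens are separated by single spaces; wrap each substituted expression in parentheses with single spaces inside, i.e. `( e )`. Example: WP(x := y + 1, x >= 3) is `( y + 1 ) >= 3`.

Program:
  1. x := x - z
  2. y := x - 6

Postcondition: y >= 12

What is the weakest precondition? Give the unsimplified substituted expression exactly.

Answer: ( ( x - z ) - 6 ) >= 12

Derivation:
post: y >= 12
stmt 2: y := x - 6  -- replace 1 occurrence(s) of y with (x - 6)
  => ( x - 6 ) >= 12
stmt 1: x := x - z  -- replace 1 occurrence(s) of x with (x - z)
  => ( ( x - z ) - 6 ) >= 12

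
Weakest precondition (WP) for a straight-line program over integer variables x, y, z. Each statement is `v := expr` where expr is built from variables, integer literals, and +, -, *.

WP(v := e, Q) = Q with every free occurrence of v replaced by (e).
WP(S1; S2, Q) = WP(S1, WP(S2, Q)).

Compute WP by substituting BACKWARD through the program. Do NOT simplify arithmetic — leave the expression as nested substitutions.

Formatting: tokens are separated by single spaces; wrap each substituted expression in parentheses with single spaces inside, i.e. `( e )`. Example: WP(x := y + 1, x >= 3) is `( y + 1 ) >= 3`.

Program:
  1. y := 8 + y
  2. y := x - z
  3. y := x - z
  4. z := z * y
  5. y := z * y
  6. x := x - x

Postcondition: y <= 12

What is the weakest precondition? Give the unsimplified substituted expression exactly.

post: y <= 12
stmt 6: x := x - x  -- replace 0 occurrence(s) of x with (x - x)
  => y <= 12
stmt 5: y := z * y  -- replace 1 occurrence(s) of y with (z * y)
  => ( z * y ) <= 12
stmt 4: z := z * y  -- replace 1 occurrence(s) of z with (z * y)
  => ( ( z * y ) * y ) <= 12
stmt 3: y := x - z  -- replace 2 occurrence(s) of y with (x - z)
  => ( ( z * ( x - z ) ) * ( x - z ) ) <= 12
stmt 2: y := x - z  -- replace 0 occurrence(s) of y with (x - z)
  => ( ( z * ( x - z ) ) * ( x - z ) ) <= 12
stmt 1: y := 8 + y  -- replace 0 occurrence(s) of y with (8 + y)
  => ( ( z * ( x - z ) ) * ( x - z ) ) <= 12

Answer: ( ( z * ( x - z ) ) * ( x - z ) ) <= 12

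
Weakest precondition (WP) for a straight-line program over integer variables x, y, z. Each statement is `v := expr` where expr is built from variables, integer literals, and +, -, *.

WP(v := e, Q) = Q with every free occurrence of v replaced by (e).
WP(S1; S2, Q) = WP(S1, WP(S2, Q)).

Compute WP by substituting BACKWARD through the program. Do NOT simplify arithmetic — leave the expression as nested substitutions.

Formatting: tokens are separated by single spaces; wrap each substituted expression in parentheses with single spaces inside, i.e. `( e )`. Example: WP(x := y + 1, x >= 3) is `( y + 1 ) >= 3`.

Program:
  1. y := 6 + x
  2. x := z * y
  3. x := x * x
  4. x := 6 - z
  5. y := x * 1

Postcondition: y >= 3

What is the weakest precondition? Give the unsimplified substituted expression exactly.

Answer: ( ( 6 - z ) * 1 ) >= 3

Derivation:
post: y >= 3
stmt 5: y := x * 1  -- replace 1 occurrence(s) of y with (x * 1)
  => ( x * 1 ) >= 3
stmt 4: x := 6 - z  -- replace 1 occurrence(s) of x with (6 - z)
  => ( ( 6 - z ) * 1 ) >= 3
stmt 3: x := x * x  -- replace 0 occurrence(s) of x with (x * x)
  => ( ( 6 - z ) * 1 ) >= 3
stmt 2: x := z * y  -- replace 0 occurrence(s) of x with (z * y)
  => ( ( 6 - z ) * 1 ) >= 3
stmt 1: y := 6 + x  -- replace 0 occurrence(s) of y with (6 + x)
  => ( ( 6 - z ) * 1 ) >= 3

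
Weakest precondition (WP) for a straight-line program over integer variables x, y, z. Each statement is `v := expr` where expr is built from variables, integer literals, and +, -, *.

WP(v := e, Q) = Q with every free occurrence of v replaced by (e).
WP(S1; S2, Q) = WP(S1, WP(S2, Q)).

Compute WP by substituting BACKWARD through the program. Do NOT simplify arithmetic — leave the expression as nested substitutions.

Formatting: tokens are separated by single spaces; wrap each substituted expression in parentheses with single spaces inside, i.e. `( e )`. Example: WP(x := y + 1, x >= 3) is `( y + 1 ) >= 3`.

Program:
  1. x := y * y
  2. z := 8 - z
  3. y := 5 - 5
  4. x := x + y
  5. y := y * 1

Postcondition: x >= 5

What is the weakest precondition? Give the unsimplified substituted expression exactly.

post: x >= 5
stmt 5: y := y * 1  -- replace 0 occurrence(s) of y with (y * 1)
  => x >= 5
stmt 4: x := x + y  -- replace 1 occurrence(s) of x with (x + y)
  => ( x + y ) >= 5
stmt 3: y := 5 - 5  -- replace 1 occurrence(s) of y with (5 - 5)
  => ( x + ( 5 - 5 ) ) >= 5
stmt 2: z := 8 - z  -- replace 0 occurrence(s) of z with (8 - z)
  => ( x + ( 5 - 5 ) ) >= 5
stmt 1: x := y * y  -- replace 1 occurrence(s) of x with (y * y)
  => ( ( y * y ) + ( 5 - 5 ) ) >= 5

Answer: ( ( y * y ) + ( 5 - 5 ) ) >= 5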